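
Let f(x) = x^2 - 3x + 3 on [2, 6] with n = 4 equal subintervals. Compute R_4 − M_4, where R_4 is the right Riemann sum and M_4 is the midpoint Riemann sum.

11

R_4 = 44.
M_4 = 33.
R_4 − M_4 = 11.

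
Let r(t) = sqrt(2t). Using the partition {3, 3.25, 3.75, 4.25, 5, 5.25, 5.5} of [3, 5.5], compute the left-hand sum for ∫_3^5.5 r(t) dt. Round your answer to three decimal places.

Subinterval widths: 0.25, 0.5, 0.5, 0.75, 0.25, 0.25.
Left endpoints: 3, 3.25, 3.75, 4.25, 5, 5.25.
r(3) ≈ 2.449, r(3.25) ≈ 2.550, r(3.75) ≈ 2.739, r(4.25) ≈ 2.915, r(5) ≈ 3.162, r(5.25) ≈ 3.240.
Sum = Σ Δt_i · r(t_i).
Sum ≈ 7.044.

7.044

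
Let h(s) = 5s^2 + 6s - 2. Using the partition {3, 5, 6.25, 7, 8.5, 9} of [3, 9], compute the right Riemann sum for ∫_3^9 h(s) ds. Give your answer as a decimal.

Subinterval widths: 2, 1.25, 0.75, 1.5, 0.5.
Right endpoints: 5, 6.25, 7, 8.5, 9.
h(5) = 153, h(6.25) = 230.8125, h(7) = 285, h(8.5) = 410.25, h(9) = 457.
Sum = Σ Δs_i · h(s_i).
Sum = 1652.140625.

1652.140625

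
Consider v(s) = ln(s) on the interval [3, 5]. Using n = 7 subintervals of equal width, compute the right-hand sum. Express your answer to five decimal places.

Δs = (5 − 3)/7 = 2/7.
Right endpoints: 23/7, 25/7, 27/7, 29/7, 31/7, 33/7, 5.
v(23/7) ≈ 1.18958, v(25/7) ≈ 1.27297, v(27/7) ≈ 1.34993, v(29/7) ≈ 1.42139, v(31/7) ≈ 1.48808, v(33/7) ≈ 1.55060, v(5) ≈ 1.60944.
Sum = Δs · [v(23/7) + v(25/7) + v(27/7) + ...].
Sum ≈ 2.82342.

2.82342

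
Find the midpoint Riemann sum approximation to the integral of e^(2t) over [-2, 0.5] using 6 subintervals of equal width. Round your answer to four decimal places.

1.3117

Δt = (0.5 − (-2))/6 = 5/12.
Midpoints: -43/24, -1.375, -23/24, -13/24, -0.125, 7/24.
f(-43/24) ≈ 0.0278, f(-1.375) ≈ 0.0639, f(-23/24) ≈ 0.1471, f(-13/24) ≈ 0.3385, f(-0.125) ≈ 0.7788, f(7/24) ≈ 1.7920.
Sum = Δt · [f(-43/24) + f(-1.375) + f(-23/24) + ...].
Sum ≈ 1.3117.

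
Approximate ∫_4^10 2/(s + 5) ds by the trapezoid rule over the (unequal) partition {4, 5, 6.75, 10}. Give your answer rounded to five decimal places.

1.02831

Subinterval widths: 1, 1.75, 3.25.
f(4) = 2/9, f(5) = 0.2, f(6.75) = 8/47, f(10) = 2/15.
On each subinterval the trapezoid contributes (Δs_i/2)·[f(s_{i-1}) + f(s_i)].
Sum ≈ 1.02831.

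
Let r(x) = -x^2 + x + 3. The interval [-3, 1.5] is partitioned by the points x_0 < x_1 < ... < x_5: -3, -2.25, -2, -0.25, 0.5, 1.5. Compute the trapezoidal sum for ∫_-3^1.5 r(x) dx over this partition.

-1.203125

Subinterval widths: 0.75, 0.25, 1.75, 0.75, 1.
r(-3) = -9, r(-2.25) = -4.3125, r(-2) = -3, r(-0.25) = 2.6875, r(0.5) = 3.25, r(1.5) = 2.25.
On each subinterval the trapezoid contributes (Δx_i/2)·[r(x_{i-1}) + r(x_i)].
Sum = -1.203125.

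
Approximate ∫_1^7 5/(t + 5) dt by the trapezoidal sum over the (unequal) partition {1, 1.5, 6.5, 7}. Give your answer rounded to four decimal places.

Subinterval widths: 0.5, 5, 0.5.
f(1) = 5/6, f(1.5) = 10/13, f(6.5) = 10/23, f(7) = 5/12.
On each subinterval the trapezoid contributes (Δt_i/2)·[f(t_{i-1}) + f(t_i)].
Sum ≈ 3.6235.

3.6235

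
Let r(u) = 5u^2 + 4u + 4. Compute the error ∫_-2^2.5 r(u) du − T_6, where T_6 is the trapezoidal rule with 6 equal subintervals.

-2.109375

Exact integral: ∫_-2^2.5 r(u) du = 61.875.
T_6 = 63.984375.
Error = 61.875 − 63.984375 = -2.109375.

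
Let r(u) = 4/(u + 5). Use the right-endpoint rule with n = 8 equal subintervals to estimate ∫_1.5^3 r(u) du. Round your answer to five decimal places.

0.81983

Δu = (3 − 1.5)/8 = 0.1875.
Right endpoints: 1.6875, 1.875, 2.0625, 2.25, 2.4375, 2.625, 2.8125, 3.
r(1.6875) = 64/107, r(1.875) = 32/55, r(2.0625) = 64/113, r(2.25) = 16/29, r(2.4375) = 64/119, r(2.625) = 32/61, r(2.8125) = 0.512, r(3) = 0.5.
Sum = Δu · [r(1.6875) + r(1.875) + r(2.0625) + ...].
Sum ≈ 0.81983.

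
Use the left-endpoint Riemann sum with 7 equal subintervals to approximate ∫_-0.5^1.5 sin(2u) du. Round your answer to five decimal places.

0.60384

Δu = (1.5 − (-0.5))/7 = 2/7.
Left endpoints: -0.5, -3/14, 1/14, 5/14, 9/14, 13/14, 17/14.
f(-0.5) ≈ -0.84147, f(-3/14) ≈ -0.41557, f(1/14) ≈ 0.14237, f(5/14) ≈ 0.65508, f(9/14) ≈ 0.95964, f(13/14) ≈ 0.95928, f(17/14) ≈ 0.65412.
Sum = Δu · [f(-0.5) + f(-3/14) + f(1/14) + ...].
Sum ≈ 0.60384.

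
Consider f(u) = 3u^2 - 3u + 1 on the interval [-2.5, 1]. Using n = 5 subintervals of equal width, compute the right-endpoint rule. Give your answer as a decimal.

Δu = (1 − (-2.5))/5 = 0.7.
Right endpoints: -1.8, -1.1, -0.4, 0.3, 1.
f(-1.8) = 16.12, f(-1.1) = 7.93, f(-0.4) = 2.68, f(0.3) = 0.37, f(1) = 1.
Sum = Δu · [f(-1.8) + f(-1.1) + f(-0.4) + f(0.3) + f(1)].
Sum = 19.67.

19.67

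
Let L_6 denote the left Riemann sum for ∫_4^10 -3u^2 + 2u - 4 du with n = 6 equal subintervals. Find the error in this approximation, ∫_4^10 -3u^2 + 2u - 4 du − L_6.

-117

Exact integral: ∫_4^10 f(u) du = -876.
L_6 = -759.
Error = -876 − (-759) = -117.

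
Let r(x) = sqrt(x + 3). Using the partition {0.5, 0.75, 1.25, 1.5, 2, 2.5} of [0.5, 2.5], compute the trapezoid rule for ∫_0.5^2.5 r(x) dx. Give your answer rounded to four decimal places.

4.2330

Subinterval widths: 0.25, 0.5, 0.25, 0.5, 0.5.
r(0.5) ≈ 1.8708, r(0.75) ≈ 1.9365, r(1.25) ≈ 2.0616, r(1.5) ≈ 2.1213, r(2) ≈ 2.2361, r(2.5) ≈ 2.3452.
On each subinterval the trapezoid contributes (Δx_i/2)·[r(x_{i-1}) + r(x_i)].
Sum ≈ 4.2330.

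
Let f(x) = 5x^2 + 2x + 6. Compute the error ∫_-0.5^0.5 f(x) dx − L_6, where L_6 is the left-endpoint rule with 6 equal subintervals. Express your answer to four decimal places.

Exact integral: ∫_-0.5^0.5 f(x) dx ≈ 6.416667.
L_6 ≈ 6.273148.
Error ≈ 6.416667 − 6.273148 ≈ 0.1435.

0.1435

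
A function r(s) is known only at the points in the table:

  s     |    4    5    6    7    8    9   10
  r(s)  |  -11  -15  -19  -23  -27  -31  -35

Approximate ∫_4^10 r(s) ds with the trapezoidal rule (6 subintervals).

Δs = 1.
T_6 = (1/2)·[(-11) + 2·(-15) + 2·(-19) + 2·(-23) + 2·(-27) + 2·(-31) + (-35)] = -138.

-138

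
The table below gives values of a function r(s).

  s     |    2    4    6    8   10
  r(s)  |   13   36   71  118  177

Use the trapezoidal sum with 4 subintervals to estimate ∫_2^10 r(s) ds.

640

Δs = 2.
T_4 = (2/2)·[13 + 2·36 + 2·71 + 2·118 + 177] = 640.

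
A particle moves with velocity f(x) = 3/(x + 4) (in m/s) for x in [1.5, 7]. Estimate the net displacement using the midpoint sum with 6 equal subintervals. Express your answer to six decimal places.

2.076853

Δx = (7 − 1.5)/6 = 11/12.
Midpoints: 47/24, 2.875, 91/24, 113/24, 5.625, 157/24.
f(47/24) = 72/143, f(2.875) = 24/55, f(91/24) = 72/187, f(113/24) = 72/209, f(5.625) = 24/77, f(157/24) = 72/253.
Sum = Δx · [f(47/24) + f(2.875) + f(91/24) + ...].
Sum ≈ 2.076853.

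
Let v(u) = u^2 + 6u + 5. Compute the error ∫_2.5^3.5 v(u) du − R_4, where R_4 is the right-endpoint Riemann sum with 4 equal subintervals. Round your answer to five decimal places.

-1.51042

Exact integral: ∫_2.5^3.5 v(u) du ≈ 32.0833333.
R_4 = 33.59375.
Error ≈ 32.0833333 − 33.59375 ≈ -1.51042.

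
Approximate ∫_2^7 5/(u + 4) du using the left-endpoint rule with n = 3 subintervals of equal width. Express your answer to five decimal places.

3.36870

Δu = (7 − 2)/3 = 5/3.
Left endpoints: 2, 11/3, 16/3.
f(2) = 5/6, f(11/3) = 15/23, f(16/3) = 15/28.
Sum = Δu · [f(2) + f(11/3) + f(16/3)].
Sum ≈ 3.36870.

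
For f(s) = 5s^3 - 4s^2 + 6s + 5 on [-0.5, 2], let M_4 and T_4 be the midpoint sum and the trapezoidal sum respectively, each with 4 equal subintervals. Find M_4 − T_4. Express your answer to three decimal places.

-1.770

M_4 ≈ 32.24854.
T_4 ≈ 34.01855.
M_4 − T_4 ≈ -1.770.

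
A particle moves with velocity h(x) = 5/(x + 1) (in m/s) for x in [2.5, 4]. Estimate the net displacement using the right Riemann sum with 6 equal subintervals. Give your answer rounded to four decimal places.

Δx = (4 − 2.5)/6 = 0.25.
Right endpoints: 2.75, 3, 3.25, 3.5, 3.75, 4.
h(2.75) = 4/3, h(3) = 1.25, h(3.25) = 20/17, h(3.5) = 10/9, h(3.75) = 20/19, h(4) = 1.
Sum = Δx · [h(2.75) + h(3) + h(3.25) + ...].
Sum ≈ 1.7309.

1.7309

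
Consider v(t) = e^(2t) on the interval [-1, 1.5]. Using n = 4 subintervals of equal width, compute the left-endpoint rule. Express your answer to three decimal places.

Δt = (1.5 − (-1))/4 = 0.625.
Left endpoints: -1, -0.375, 0.25, 0.875.
v(-1) ≈ 0.135, v(-0.375) ≈ 0.472, v(0.25) ≈ 1.649, v(0.875) ≈ 5.755.
Sum = Δt · [v(-1) + v(-0.375) + v(0.25) + v(0.875)].
Sum ≈ 5.007.

5.007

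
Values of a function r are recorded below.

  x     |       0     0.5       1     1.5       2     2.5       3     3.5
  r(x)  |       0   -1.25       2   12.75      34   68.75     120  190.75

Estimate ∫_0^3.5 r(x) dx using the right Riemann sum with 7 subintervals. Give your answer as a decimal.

213.5

Δx = 0.5.
Sum = 0.5·[(-1.25) + 2 + 12.75 + 34 + 68.75 + 120 + 190.75] = 213.5.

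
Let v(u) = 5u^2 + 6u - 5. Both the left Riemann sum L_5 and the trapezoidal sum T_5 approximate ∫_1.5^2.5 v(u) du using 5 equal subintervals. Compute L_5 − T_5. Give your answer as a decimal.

L_5 = 24.85.
T_5 = 27.45.
L_5 − T_5 = -2.6.

-2.6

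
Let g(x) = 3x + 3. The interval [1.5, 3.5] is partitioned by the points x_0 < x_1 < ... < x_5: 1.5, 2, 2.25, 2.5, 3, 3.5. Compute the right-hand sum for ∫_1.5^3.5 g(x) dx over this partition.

Subinterval widths: 0.5, 0.25, 0.25, 0.5, 0.5.
Right endpoints: 2, 2.25, 2.5, 3, 3.5.
g(2) = 9, g(2.25) = 9.75, g(2.5) = 10.5, g(3) = 12, g(3.5) = 13.5.
Sum = Σ Δx_i · g(x_i).
Sum = 22.3125.

22.3125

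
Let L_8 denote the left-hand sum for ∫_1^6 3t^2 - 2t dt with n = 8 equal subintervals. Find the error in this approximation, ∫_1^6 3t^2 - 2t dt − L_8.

Exact integral: ∫_1^6 f(t) dt = 180.
L_8 = 151.2890625.
Error = 180 − 151.2890625 = 28.7109375.

28.7109375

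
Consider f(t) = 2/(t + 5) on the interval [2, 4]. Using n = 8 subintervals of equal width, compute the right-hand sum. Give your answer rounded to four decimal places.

0.4948

Δt = (4 − 2)/8 = 0.25.
Right endpoints: 2.25, 2.5, 2.75, 3, 3.25, 3.5, 3.75, 4.
f(2.25) = 8/29, f(2.5) = 4/15, f(2.75) = 8/31, f(3) = 0.25, f(3.25) = 8/33, f(3.5) = 4/17, f(3.75) = 8/35, f(4) = 2/9.
Sum = Δt · [f(2.25) + f(2.5) + f(2.75) + ...].
Sum ≈ 0.4948.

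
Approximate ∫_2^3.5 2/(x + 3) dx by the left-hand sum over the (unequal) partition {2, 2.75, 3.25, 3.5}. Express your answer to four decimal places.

Subinterval widths: 0.75, 0.5, 0.25.
Left endpoints: 2, 2.75, 3.25.
f(2) = 0.4, f(2.75) = 8/23, f(3.25) = 0.32.
Sum = Σ Δx_i · f(x_i).
Sum ≈ 0.5539.

0.5539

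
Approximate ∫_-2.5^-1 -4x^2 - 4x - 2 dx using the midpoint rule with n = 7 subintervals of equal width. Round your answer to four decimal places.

Δx = (-1 − (-2.5))/7 = 3/14.
Midpoints: -67/28, -61/28, -55/28, -1.75, -43/28, -37/28, -31/28.
f(-67/28) = -3005/196, f(-61/28) = -2405/196, f(-55/28) = -1877/196, f(-1.75) = -7.25, f(-43/28) = -1037/196, f(-37/28) = -725/196, f(-31/28) = -485/196.
Sum = Δx · [f(-67/28) + f(-61/28) + f(-55/28) + ...].
Sum ≈ -11.9770.

-11.9770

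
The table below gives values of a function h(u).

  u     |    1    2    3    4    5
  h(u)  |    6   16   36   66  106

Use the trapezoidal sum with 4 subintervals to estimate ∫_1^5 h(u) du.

Δu = 1.
T_4 = (1/2)·[6 + 2·16 + 2·36 + 2·66 + 106] = 174.

174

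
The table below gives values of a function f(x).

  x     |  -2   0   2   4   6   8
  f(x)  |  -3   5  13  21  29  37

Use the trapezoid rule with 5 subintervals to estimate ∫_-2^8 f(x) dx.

170

Δx = 2.
T_5 = (2/2)·[(-3) + 2·5 + 2·13 + 2·21 + 2·29 + 37] = 170.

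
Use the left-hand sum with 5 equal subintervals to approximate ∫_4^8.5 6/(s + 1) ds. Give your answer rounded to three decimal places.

Δs = (8.5 − 4)/5 = 0.9.
Left endpoints: 4, 4.9, 5.8, 6.7, 7.6.
f(4) = 1.2, f(4.9) = 60/59, f(5.8) = 15/17, f(6.7) = 60/77, f(7.6) = 30/43.
Sum = Δs · [f(4) + f(4.9) + f(5.8) + f(6.7) + f(7.6)].
Sum ≈ 4.119.

4.119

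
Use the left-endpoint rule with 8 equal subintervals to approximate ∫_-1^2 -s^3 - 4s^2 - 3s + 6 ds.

2.98828125

Δs = (2 − (-1))/8 = 0.375.
Left endpoints: -1, -0.625, -0.25, 0.125, 0.5, 0.875, 1.25, 1.625.
f(-1) = 6, f(-0.625) = 3357/512, f(-0.25) = 6.515625, f(0.125) = 2847/512, f(0.5) = 3.375, f(0.875) = -183/512, f(1.25) = -5.953125, f(1.625) = -7029/512.
Sum = Δs · [f(-1) + f(-0.625) + f(-0.25) + ...].
Sum = 2.98828125.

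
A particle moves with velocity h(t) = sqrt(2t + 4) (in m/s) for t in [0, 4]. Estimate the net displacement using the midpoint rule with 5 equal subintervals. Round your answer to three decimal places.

11.195

Δt = (4 − 0)/5 = 0.8.
Midpoints: 0.4, 1.2, 2, 2.8, 3.6.
h(0.4) ≈ 2.191, h(1.2) ≈ 2.530, h(2) ≈ 2.828, h(2.8) ≈ 3.098, h(3.6) ≈ 3.347.
Sum = Δt · [h(0.4) + h(1.2) + h(2) + h(2.8) + h(3.6)].
Sum ≈ 11.195.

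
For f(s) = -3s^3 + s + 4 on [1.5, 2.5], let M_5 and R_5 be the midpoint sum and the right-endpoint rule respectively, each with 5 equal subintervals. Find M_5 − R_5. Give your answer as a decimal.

M_5 = -19.44.
R_5 = -23.195.
M_5 − R_5 = 3.755.

3.755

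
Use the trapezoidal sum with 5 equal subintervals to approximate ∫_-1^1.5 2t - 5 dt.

Δt = (1.5 − (-1))/5 = 0.5.
f(-1) = -7, f(-0.5) = -6, f(0) = -5, f(0.5) = -4, f(1) = -3, f(1.5) = -2.
T_5 = (Δt/2)·[f(t_0) + 2f(t_1) + ... + 2f(t_{4}) + f(t_5)].
Sum = -11.25.

-11.25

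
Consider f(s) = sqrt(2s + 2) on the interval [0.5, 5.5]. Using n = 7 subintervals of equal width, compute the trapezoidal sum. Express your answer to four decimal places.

13.8793

Δs = (5.5 − 0.5)/7 = 5/7.
f(0.5) ≈ 1.7321, f(17/14) ≈ 2.1044, f(27/14) ≈ 2.4202, f(37/14) ≈ 2.6992, f(47/14) ≈ 2.9520, f(57/14) ≈ 3.1848, f(67/14) ≈ 3.4017, f(5.5) ≈ 3.6056.
T_7 = (Δs/2)·[f(s_0) + 2f(s_1) + ... + 2f(s_{6}) + f(s_7)].
Sum ≈ 13.8793.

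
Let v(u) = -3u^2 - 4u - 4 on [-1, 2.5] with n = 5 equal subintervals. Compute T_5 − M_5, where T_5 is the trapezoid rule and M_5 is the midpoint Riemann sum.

T_5 = -41.9825.
M_5 = -40.69625.
T_5 − M_5 = -1.28625.

-1.28625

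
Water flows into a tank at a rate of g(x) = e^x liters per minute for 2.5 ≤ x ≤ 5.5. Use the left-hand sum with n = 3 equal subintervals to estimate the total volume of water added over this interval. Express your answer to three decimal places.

Δx = (5.5 − 2.5)/3 = 1.
Left endpoints: 2.5, 3.5, 4.5.
g(2.5) ≈ 12.182, g(3.5) ≈ 33.115, g(4.5) ≈ 90.017.
Sum = Δx · [g(2.5) + g(3.5) + g(4.5)].
Sum ≈ 135.315.

135.315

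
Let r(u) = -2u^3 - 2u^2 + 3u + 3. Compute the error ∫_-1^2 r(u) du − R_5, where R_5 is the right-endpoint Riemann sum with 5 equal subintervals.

5.4

Exact integral: ∫_-1^2 r(u) du = 0.
R_5 = -5.4.
Error = 0 − (-5.4) = 5.4.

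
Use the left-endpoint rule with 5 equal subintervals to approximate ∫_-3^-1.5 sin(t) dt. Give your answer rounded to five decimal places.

-0.92431

Δt = (-1.5 − (-3))/5 = 0.3.
Left endpoints: -3, -2.7, -2.4, -2.1, -1.8.
f(-3) ≈ -0.14112, f(-2.7) ≈ -0.42738, f(-2.4) ≈ -0.67546, f(-2.1) ≈ -0.86321, f(-1.8) ≈ -0.97385.
Sum = Δt · [f(-3) + f(-2.7) + f(-2.4) + f(-2.1) + f(-1.8)].
Sum ≈ -0.92431.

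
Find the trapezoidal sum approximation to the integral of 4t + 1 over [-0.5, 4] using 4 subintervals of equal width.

36

Δt = (4 − (-0.5))/4 = 1.125.
f(-0.5) = -1, f(0.625) = 3.5, f(1.75) = 8, f(2.875) = 12.5, f(4) = 17.
T_4 = (Δt/2)·[f(t_0) + 2f(t_1) + 2f(t_2) + 2f(t_3) + f(t_4)].
Sum = 36.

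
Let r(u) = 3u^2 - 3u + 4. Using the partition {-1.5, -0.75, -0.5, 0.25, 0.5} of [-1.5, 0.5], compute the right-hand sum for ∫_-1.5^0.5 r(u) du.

Subinterval widths: 0.75, 0.25, 0.75, 0.25.
Right endpoints: -0.75, -0.5, 0.25, 0.5.
r(-0.75) = 7.9375, r(-0.5) = 6.25, r(0.25) = 3.4375, r(0.5) = 3.25.
Sum = Σ Δu_i · r(u_i).
Sum = 10.90625.

10.90625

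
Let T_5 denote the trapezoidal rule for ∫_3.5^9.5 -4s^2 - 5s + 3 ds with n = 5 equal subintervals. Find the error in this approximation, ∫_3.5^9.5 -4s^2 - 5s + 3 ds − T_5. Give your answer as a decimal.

5.76

Exact integral: ∫_3.5^9.5 f(s) ds = -1263.
T_5 = -1268.76.
Error = -1263 − (-1268.76) = 5.76.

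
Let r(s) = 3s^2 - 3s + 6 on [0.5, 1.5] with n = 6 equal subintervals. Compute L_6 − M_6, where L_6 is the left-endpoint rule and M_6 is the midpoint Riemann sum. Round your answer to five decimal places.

L_6 ≈ 6.0138889.
M_6 ≈ 6.2430556.
L_6 − M_6 ≈ -0.22917.

-0.22917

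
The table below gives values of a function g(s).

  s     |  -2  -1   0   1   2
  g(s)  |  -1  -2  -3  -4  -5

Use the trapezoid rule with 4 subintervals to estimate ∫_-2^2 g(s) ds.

-12

Δs = 1.
T_4 = (1/2)·[(-1) + 2·(-2) + 2·(-3) + 2·(-4) + (-5)] = -12.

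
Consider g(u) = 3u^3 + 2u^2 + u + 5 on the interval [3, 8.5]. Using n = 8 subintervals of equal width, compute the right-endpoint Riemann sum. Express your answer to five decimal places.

4978.97437

Δu = (8.5 − 3)/8 = 0.6875.
Right endpoints: 3.6875, 4.375, 5.0625, 5.75, 6.4375, 7.125, 7.8125, 8.5.
g(3.6875) = 763113/4096, g(4.375) = 153025/512, g(5.0625) = 1845491/4096, g(5.75) = 647.203125, g(6.4375) = 3664517/4096, g(7.125) = 613771/512, g(7.8125) = 6411855/4096, g(8.5) = 2000.375.
Sum = Δu · [g(3.6875) + g(4.375) + g(5.0625) + ...].
Sum ≈ 4978.97437.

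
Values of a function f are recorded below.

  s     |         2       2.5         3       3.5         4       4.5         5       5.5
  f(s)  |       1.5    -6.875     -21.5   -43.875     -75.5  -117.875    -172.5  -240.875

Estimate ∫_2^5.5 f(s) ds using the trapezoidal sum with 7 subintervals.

Δs = 0.5.
T_7 = (0.5/2)·[1.5 + 2·(-6.875) + 2·(-21.5) + 2·(-43.875) + 2·(-75.5) + 2·(-117.875) + 2·(-172.5) + (-240.875)] = -278.90625.

-278.90625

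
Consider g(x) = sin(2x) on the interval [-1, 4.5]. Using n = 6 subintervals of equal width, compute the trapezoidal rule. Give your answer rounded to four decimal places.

0.1739

Δx = (4.5 − (-1))/6 = 11/12.
g(-1) ≈ -0.9093, g(-1/12) ≈ -0.1659, g(5/6) ≈ 0.9954, g(1.75) ≈ -0.3508, g(8/3) ≈ -0.8133, g(43/12) ≈ 0.7730, g(4.5) ≈ 0.4121.
T_6 = (Δx/2)·[g(x_0) + 2g(x_1) + ... + 2g(x_{5}) + g(x_6)].
Sum ≈ 0.1739.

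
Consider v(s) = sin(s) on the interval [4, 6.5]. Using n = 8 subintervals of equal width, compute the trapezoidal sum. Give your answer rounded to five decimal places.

Δs = (6.5 − 4)/8 = 0.3125.
v(4) ≈ -0.75680, v(4.3125) ≈ -0.92110, v(4.625) ≈ -0.99618, v(4.9375) ≈ -0.97477, v(5.25) ≈ -0.85893, v(5.5625) ≈ -0.65990, v(5.875) ≈ -0.39694, v(6.1875) ≈ -0.09554, v(6.5) ≈ 0.21512.
T_8 = (Δs/2)·[v(s_0) + 2v(s_1) + ... + 2v(s_{7}) + v(s_8)].
Sum ≈ -1.61694.

-1.61694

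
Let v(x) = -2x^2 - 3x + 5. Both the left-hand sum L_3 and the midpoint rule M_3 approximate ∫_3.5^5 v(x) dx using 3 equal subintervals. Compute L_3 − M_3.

7.3125

L_3 = -59.
M_3 = -66.3125.
L_3 − M_3 = 7.3125.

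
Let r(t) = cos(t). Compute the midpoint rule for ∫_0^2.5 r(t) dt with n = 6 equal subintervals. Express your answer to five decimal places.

0.60282

Δt = (2.5 − 0)/6 = 5/12.
Midpoints: 5/24, 0.625, 25/24, 35/24, 1.875, 55/24.
r(5/24) ≈ 0.97838, r(0.625) ≈ 0.81096, r(25/24) ≈ 0.50478, r(35/24) ≈ 0.11223, r(1.875) ≈ -0.29953, r(55/24) ≈ -0.66004.
Sum = Δt · [r(5/24) + r(0.625) + r(25/24) + ...].
Sum ≈ 0.60282.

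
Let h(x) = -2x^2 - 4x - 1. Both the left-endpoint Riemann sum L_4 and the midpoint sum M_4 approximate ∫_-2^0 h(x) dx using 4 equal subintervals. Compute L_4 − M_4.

-0.25

L_4 = 0.5.
M_4 = 0.75.
L_4 − M_4 = -0.25.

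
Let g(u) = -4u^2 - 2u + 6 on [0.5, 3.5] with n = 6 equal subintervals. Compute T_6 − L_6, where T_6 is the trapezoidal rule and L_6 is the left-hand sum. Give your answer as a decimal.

-13.5

T_6 = -51.5.
L_6 = -38.
T_6 − L_6 = -13.5.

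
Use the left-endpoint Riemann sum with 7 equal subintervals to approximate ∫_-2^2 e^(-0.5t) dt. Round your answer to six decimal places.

Δt = (2 − (-2))/7 = 4/7.
Left endpoints: -2, -10/7, -6/7, -2/7, 2/7, 6/7, 10/7.
f(-2) ≈ 2.718282, f(-10/7) ≈ 2.042727, f(-6/7) ≈ 1.535063, f(-2/7) ≈ 1.153565, f(2/7) ≈ 0.866878, f(6/7) ≈ 0.651439, f(10/7) ≈ 0.489542.
Sum = Δt · [f(-2) + f(-10/7) + f(-6/7) + ...].
Sum ≈ 5.404283.

5.404283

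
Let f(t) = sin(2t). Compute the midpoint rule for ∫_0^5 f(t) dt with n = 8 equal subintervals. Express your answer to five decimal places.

0.98225

Δt = (5 − 0)/8 = 0.625.
Midpoints: 0.3125, 0.9375, 1.5625, 2.1875, 2.8125, 3.4375, 4.0625, 4.6875.
f(0.3125) ≈ 0.58510, f(0.9375) ≈ 0.95409, f(1.5625) ≈ 0.01659, f(2.1875) ≈ -0.94362, f(2.8125) ≈ -0.61168, f(3.4375) ≈ 0.55787, f(4.0625) ≈ 0.96350, f(4.6875) ≈ 0.04976.
Sum = Δt · [f(0.3125) + f(0.9375) + f(1.5625) + ...].
Sum ≈ 0.98225.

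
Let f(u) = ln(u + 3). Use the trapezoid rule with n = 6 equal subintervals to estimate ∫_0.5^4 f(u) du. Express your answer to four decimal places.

5.7327

Δu = (4 − 0.5)/6 = 7/12.
f(0.5) ≈ 1.2528, f(13/12) ≈ 1.4069, f(5/3) ≈ 1.5404, f(2.25) ≈ 1.6582, f(17/6) ≈ 1.7636, f(41/12) ≈ 1.8589, f(4) ≈ 1.9459.
T_6 = (Δu/2)·[f(u_0) + 2f(u_1) + ... + 2f(u_{5}) + f(u_6)].
Sum ≈ 5.7327.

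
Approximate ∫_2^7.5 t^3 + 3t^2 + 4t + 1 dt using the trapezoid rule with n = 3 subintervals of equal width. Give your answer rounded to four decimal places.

Δt = (7.5 − 2)/3 = 11/6.
f(2) = 29, f(23/6) = 25217/216, f(17/3) = 8153/27, f(7.5) = 621.625.
T_3 = (Δt/2)·[f(t_0) + 2f(t_1) + 2f(t_2) + f(t_3)].
Sum ≈ 1364.0382.

1364.0382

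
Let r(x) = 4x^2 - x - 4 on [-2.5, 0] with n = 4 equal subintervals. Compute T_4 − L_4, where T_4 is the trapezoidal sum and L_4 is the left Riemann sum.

T_4 = 14.609375.
L_4 = 23.203125.
T_4 − L_4 = -8.59375.

-8.59375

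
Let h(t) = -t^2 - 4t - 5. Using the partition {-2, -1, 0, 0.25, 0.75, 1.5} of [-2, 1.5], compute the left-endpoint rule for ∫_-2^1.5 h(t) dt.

Subinterval widths: 1, 1, 0.25, 0.5, 0.75.
Left endpoints: -2, -1, 0, 0.25, 0.75.
h(-2) = -1, h(-1) = -2, h(0) = -5, h(0.25) = -6.0625, h(0.75) = -8.5625.
Sum = Σ Δt_i · h(t_i).
Sum = -13.703125.

-13.703125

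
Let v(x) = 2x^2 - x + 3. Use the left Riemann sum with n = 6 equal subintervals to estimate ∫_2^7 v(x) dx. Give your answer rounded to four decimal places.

181.5741

Δx = (7 − 2)/6 = 5/6.
Left endpoints: 2, 17/6, 11/3, 4.5, 16/3, 37/6.
v(2) = 9, v(17/6) = 146/9, v(11/3) = 236/9, v(4.5) = 39, v(16/3) = 491/9, v(37/6) = 656/9.
Sum = Δx · [v(2) + v(17/6) + v(11/3) + ...].
Sum ≈ 181.5741.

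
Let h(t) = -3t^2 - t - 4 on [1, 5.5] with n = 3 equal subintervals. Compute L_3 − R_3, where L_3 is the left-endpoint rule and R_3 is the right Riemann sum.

L_3 = -133.875.
R_3 = -272.25.
L_3 − R_3 = 138.375.

138.375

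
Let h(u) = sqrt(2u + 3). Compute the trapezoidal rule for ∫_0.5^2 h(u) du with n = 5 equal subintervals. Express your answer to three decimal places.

Δu = (2 − 0.5)/5 = 0.3.
h(0.5) ≈ 2.000, h(0.8) ≈ 2.145, h(1.1) ≈ 2.280, h(1.4) ≈ 2.408, h(1.7) ≈ 2.530, h(2) ≈ 2.646.
T_5 = (Δu/2)·[h(u_0) + 2h(u_1) + ... + 2h(u_{4}) + h(u_5)].
Sum ≈ 3.506.

3.506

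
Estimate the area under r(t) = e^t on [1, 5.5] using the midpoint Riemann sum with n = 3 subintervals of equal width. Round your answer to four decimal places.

220.6938

Δt = (5.5 − 1)/3 = 1.5.
Midpoints: 1.75, 3.25, 4.75.
r(1.75) ≈ 5.7546, r(3.25) ≈ 25.7903, r(4.75) ≈ 115.5843.
Sum = Δt · [r(1.75) + r(3.25) + r(4.75)].
Sum ≈ 220.6938.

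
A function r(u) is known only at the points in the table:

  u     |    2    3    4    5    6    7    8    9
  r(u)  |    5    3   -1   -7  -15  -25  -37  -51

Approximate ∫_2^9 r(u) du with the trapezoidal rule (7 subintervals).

-105

Δu = 1.
T_7 = (1/2)·[5 + 2·3 + 2·(-1) + 2·(-7) + 2·(-15) + 2·(-25) + 2·(-37) + (-51)] = -105.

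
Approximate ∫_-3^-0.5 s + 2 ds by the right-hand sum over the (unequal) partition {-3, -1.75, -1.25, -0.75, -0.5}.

Subinterval widths: 1.25, 0.5, 0.5, 0.25.
Right endpoints: -1.75, -1.25, -0.75, -0.5.
f(-1.75) = 0.25, f(-1.25) = 0.75, f(-0.75) = 1.25, f(-0.5) = 1.5.
Sum = Σ Δs_i · f(s_i).
Sum = 1.6875.

1.6875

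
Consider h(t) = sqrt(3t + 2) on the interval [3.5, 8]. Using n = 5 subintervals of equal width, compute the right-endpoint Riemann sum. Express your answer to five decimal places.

Δt = (8 − 3.5)/5 = 0.9.
Right endpoints: 4.4, 5.3, 6.2, 7.1, 8.
h(4.4) ≈ 3.89872, h(5.3) ≈ 4.23084, h(6.2) ≈ 4.53872, h(7.1) ≈ 4.82701, h(8) ≈ 5.09902.
Sum = Δt · [h(4.4) + h(5.3) + h(6.2) + h(7.1) + h(8)].
Sum ≈ 20.33488.

20.33488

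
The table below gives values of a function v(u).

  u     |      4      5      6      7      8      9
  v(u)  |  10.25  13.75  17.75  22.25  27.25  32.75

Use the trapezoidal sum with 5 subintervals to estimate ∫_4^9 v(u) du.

Δu = 1.
T_5 = (1/2)·[10.25 + 2·13.75 + 2·17.75 + 2·22.25 + 2·27.25 + 32.75] = 102.5.

102.5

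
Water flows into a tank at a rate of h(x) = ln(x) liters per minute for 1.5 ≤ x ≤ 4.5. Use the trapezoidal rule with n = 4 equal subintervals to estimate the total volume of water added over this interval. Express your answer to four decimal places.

3.1396

Δx = (4.5 − 1.5)/4 = 0.75.
h(1.5) ≈ 0.4055, h(2.25) ≈ 0.8109, h(3) ≈ 1.0986, h(3.75) ≈ 1.3218, h(4.5) ≈ 1.5041.
T_4 = (Δx/2)·[h(x_0) + 2h(x_1) + 2h(x_2) + 2h(x_3) + h(x_4)].
Sum ≈ 3.1396.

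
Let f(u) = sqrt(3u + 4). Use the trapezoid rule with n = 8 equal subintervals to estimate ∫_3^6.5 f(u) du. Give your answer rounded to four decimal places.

Δu = (6.5 − 3)/8 = 0.4375.
f(3) ≈ 3.6056, f(3.4375) ≈ 3.7832, f(3.875) ≈ 3.9528, f(4.3125) ≈ 4.1155, f(4.75) ≈ 4.2720, f(5.1875) ≈ 4.4230, f(5.625) ≈ 4.5689, f(6.0625) ≈ 4.7104, f(6.5) ≈ 4.8477.
T_8 = (Δu/2)·[f(u_0) + 2f(u_1) + ... + 2f(u_{7}) + f(u_8)].
Sum ≈ 14.8979.

14.8979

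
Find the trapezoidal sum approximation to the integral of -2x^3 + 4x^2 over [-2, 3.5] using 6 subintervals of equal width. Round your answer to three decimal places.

Δx = (3.5 − (-2))/6 = 11/12.
f(-2) = 32, f(-13/12) = 6253/864, f(-1/6) = 13/108, f(0.75) = 1.40625, f(5/3) = 50/27, f(31/12) = -6727/864, f(3.5) = -36.75.
T_6 = (Δx/2)·[f(x_0) + 2f(x_1) + ... + 2f(x_{5}) + f(x_6)].
Sum ≈ 0.417.

0.417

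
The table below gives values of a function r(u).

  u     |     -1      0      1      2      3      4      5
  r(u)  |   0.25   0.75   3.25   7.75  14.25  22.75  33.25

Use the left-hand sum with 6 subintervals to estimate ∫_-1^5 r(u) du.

Δu = 1.
Sum = 1·[0.25 + 0.75 + 3.25 + 7.75 + 14.25 + 22.75] = 49.

49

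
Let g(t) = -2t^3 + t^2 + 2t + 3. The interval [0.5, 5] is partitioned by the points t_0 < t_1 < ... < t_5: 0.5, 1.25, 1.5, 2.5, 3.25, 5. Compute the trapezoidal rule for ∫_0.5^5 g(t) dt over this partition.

Subinterval widths: 0.75, 0.25, 1, 0.75, 1.75.
g(0.5) = 4, g(1.25) = 3.15625, g(1.5) = 1.5, g(2.5) = -17, g(3.25) = -48.59375, g(5) = -212.
On each subinterval the trapezoid contributes (Δt_i/2)·[g(t_{i-1}) + g(t_i)].
Sum = -257.1015625.

-257.1015625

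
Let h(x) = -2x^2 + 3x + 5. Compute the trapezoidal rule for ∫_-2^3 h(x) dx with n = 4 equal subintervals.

6.5625

Δx = (3 − (-2))/4 = 1.25.
h(-2) = -9, h(-0.75) = 1.625, h(0.5) = 6, h(1.75) = 4.125, h(3) = -4.
T_4 = (Δx/2)·[h(x_0) + 2h(x_1) + 2h(x_2) + 2h(x_3) + h(x_4)].
Sum = 6.5625.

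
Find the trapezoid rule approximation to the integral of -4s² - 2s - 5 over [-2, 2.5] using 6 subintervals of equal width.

-57.9375

Δs = (2.5 − (-2))/6 = 0.75.
f(-2) = -17, f(-1.25) = -8.75, f(-0.5) = -5, f(0.25) = -5.75, f(1) = -11, f(1.75) = -20.75, f(2.5) = -35.
T_6 = (Δs/2)·[f(s_0) + 2f(s_1) + ... + 2f(s_{5}) + f(s_6)].
Sum = -57.9375.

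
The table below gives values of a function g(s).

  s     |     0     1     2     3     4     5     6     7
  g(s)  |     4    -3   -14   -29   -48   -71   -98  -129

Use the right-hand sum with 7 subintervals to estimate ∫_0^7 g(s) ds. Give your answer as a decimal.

Δs = 1.
Sum = 1·[(-3) + (-14) + (-29) + (-48) + (-71) + (-98) + (-129)] = -392.

-392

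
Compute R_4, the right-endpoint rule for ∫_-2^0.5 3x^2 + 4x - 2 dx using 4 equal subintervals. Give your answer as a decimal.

-4.27734375

Δx = (0.5 − (-2))/4 = 0.625.
Right endpoints: -1.375, -0.75, -0.125, 0.5.
f(-1.375) = -1.828125, f(-0.75) = -3.3125, f(-0.125) = -2.453125, f(0.5) = 0.75.
Sum = Δx · [f(-1.375) + f(-0.75) + f(-0.125) + f(0.5)].
Sum = -4.27734375.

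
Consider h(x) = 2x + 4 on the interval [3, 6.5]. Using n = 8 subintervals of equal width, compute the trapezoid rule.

47.25

Δx = (6.5 − 3)/8 = 0.4375.
h(3) = 10, h(3.4375) = 10.875, h(3.875) = 11.75, h(4.3125) = 12.625, h(4.75) = 13.5, h(5.1875) = 14.375, h(5.625) = 15.25, h(6.0625) = 16.125, h(6.5) = 17.
T_8 = (Δx/2)·[h(x_0) + 2h(x_1) + ... + 2h(x_{7}) + h(x_8)].
Sum = 47.25.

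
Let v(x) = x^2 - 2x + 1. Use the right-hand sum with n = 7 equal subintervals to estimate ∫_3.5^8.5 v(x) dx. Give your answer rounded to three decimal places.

Δx = (8.5 − 3.5)/7 = 5/7.
Right endpoints: 59/14, 69/14, 79/14, 89/14, 99/14, 109/14, 8.5.
v(59/14) = 2025/196, v(69/14) = 3025/196, v(79/14) = 4225/196, v(89/14) = 5625/196, v(99/14) = 7225/196, v(109/14) = 9025/196, v(8.5) = 56.25.
Sum = Δx · [v(59/14) + v(69/14) + v(79/14) + ...].
Sum ≈ 153.699.

153.699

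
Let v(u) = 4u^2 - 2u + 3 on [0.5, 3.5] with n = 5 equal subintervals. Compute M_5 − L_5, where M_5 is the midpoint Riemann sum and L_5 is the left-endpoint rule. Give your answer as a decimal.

11.52

M_5 = 53.64.
L_5 = 42.12.
M_5 − L_5 = 11.52.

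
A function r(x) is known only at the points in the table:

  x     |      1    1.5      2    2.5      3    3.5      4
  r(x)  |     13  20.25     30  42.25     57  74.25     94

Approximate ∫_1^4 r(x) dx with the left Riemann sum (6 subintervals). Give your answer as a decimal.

Δx = 0.5.
Sum = 0.5·[13 + 20.25 + 30 + 42.25 + 57 + 74.25] = 118.375.

118.375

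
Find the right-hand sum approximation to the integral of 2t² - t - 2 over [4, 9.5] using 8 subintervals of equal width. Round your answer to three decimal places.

Δt = (9.5 − 4)/8 = 0.6875.
Right endpoints: 4.6875, 5.375, 6.0625, 6.75, 7.4375, 8.125, 8.8125, 9.5.
f(4.6875) = 37.2578125, f(5.375) = 50.40625, f(6.0625) = 65.4453125, f(6.75) = 82.375, f(7.4375) = 101.1953125, f(8.125) = 121.90625, f(8.8125) = 144.5078125, f(9.5) = 169.
Sum = Δt · [f(4.6875) + f(5.375) + f(6.0625) + ...].
Sum ≈ 530.814.

530.814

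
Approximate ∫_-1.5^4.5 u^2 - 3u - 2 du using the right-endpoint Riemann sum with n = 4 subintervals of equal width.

Δu = (4.5 − (-1.5))/4 = 1.5.
Right endpoints: 0, 1.5, 3, 4.5.
f(0) = -2, f(1.5) = -4.25, f(3) = -2, f(4.5) = 4.75.
Sum = Δu · [f(0) + f(1.5) + f(3) + f(4.5)].
Sum = -5.25.

-5.25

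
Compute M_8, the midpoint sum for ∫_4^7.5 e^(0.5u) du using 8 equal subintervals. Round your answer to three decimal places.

70.124

Δu = (7.5 − 4)/8 = 0.4375.
Midpoints: 4.21875, 4.65625, 5.09375, 5.53125, 5.96875, 6.40625, 6.84375, 7.28125.
f(4.21875) ≈ 8.243, f(4.65625) ≈ 10.259, f(5.09375) ≈ 12.767, f(5.53125) ≈ 15.889, f(5.96875) ≈ 19.774, f(6.40625) ≈ 24.609, f(6.84375) ≈ 30.627, f(7.28125) ≈ 38.116.
Sum = Δu · [f(4.21875) + f(4.65625) + f(5.09375) + ...].
Sum ≈ 70.124.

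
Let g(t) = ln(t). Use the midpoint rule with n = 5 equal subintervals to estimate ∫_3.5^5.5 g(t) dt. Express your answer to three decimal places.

2.992

Δt = (5.5 − 3.5)/5 = 0.4.
Midpoints: 3.7, 4.1, 4.5, 4.9, 5.3.
g(3.7) ≈ 1.308, g(4.1) ≈ 1.411, g(4.5) ≈ 1.504, g(4.9) ≈ 1.589, g(5.3) ≈ 1.668.
Sum = Δt · [g(3.7) + g(4.1) + g(4.5) + g(4.9) + g(5.3)].
Sum ≈ 2.992.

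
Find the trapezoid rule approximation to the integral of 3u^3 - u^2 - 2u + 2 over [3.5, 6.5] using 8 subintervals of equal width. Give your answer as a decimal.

Δu = (6.5 − 3.5)/8 = 0.375.
f(3.5) = 111.375, f(3.875) = 78741/512, f(4.25) = 205.734375, f(4.625) = 137295/512, f(5) = 342, f(5.375) = 219249/512, f(5.75) = 527.765625, f(6.125) = 328491/512, f(6.5) = 770.625.
T_8 = (Δu/2)·[f(u_0) + 2f(u_1) + ... + 2f(u_{7}) + f(u_8)].
Sum = 1128.09375.

1128.09375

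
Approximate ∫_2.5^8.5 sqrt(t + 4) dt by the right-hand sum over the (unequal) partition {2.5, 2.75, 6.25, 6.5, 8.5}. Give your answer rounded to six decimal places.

Subinterval widths: 0.25, 3.5, 0.25, 2.
Right endpoints: 2.75, 6.25, 6.5, 8.5.
f(2.75) ≈ 2.598076, f(6.25) ≈ 3.201562, f(6.5) ≈ 3.240370, f(8.5) ≈ 3.535534.
Sum = Σ Δt_i · f(t_i).
Sum ≈ 19.736147.

19.736147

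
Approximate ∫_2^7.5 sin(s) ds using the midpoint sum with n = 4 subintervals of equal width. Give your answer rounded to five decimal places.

-0.82636

Δs = (7.5 − 2)/4 = 1.375.
Midpoints: 2.6875, 4.0625, 5.4375, 6.8125.
f(2.6875) ≈ 0.43865, f(4.0625) ≈ -0.79615, f(5.4375) ≈ -0.74843, f(6.8125) ≈ 0.50494.
Sum = Δs · [f(2.6875) + f(4.0625) + f(5.4375) + f(6.8125)].
Sum ≈ -0.82636.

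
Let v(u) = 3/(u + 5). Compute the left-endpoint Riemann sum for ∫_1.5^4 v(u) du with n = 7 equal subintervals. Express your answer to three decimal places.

1.000

Δu = (4 − 1.5)/7 = 5/14.
Left endpoints: 1.5, 13/7, 31/14, 18/7, 41/14, 23/7, 51/14.
v(1.5) = 6/13, v(13/7) = 0.4375, v(31/14) = 42/101, v(18/7) = 21/53, v(41/14) = 14/37, v(23/7) = 21/58, v(51/14) = 42/121.
Sum = Δu · [v(1.5) + v(13/7) + v(31/14) + ...].
Sum ≈ 1.000.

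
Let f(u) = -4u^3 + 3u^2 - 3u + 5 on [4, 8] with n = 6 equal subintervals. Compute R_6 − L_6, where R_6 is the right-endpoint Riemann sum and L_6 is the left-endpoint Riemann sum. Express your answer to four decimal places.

-1106.6667

R_6 ≈ -4017.777778.
L_6 ≈ -2911.111111.
R_6 − L_6 ≈ -1106.6667.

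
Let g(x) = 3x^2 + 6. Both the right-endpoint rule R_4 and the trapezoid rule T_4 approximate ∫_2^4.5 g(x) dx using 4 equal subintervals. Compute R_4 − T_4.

15.234375

R_4 = 113.84765625.
T_4 = 98.61328125.
R_4 − T_4 = 15.234375.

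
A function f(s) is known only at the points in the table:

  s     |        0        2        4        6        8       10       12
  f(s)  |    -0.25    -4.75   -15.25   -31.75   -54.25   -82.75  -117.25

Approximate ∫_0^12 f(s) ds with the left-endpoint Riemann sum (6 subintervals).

Δs = 2.
Sum = 2·[(-0.25) + (-4.75) + (-15.25) + (-31.75) + (-54.25) + (-82.75)] = -378.

-378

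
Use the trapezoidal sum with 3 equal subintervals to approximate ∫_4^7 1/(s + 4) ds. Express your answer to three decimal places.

Δs = (7 − 4)/3 = 1.
f(4) = 0.125, f(5) = 1/9, f(6) = 0.1, f(7) = 1/11.
T_3 = (Δs/2)·[f(s_0) + 2f(s_1) + 2f(s_2) + f(s_3)].
Sum ≈ 0.319.

0.319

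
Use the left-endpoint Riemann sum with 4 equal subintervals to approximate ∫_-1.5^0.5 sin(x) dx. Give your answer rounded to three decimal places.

-1.159

Δx = (0.5 − (-1.5))/4 = 0.5.
Left endpoints: -1.5, -1, -0.5, 0.
f(-1.5) ≈ -0.997, f(-1) ≈ -0.841, f(-0.5) ≈ -0.479, f(0) ≈ 0.000.
Sum = Δx · [f(-1.5) + f(-1) + f(-0.5) + f(0)].
Sum ≈ -1.159.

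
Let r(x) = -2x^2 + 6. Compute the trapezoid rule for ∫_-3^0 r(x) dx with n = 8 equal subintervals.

-0.140625

Δx = (0 − (-3))/8 = 0.375.
r(-3) = -12, r(-2.625) = -7.78125, r(-2.25) = -4.125, r(-1.875) = -1.03125, r(-1.5) = 1.5, r(-1.125) = 3.46875, r(-0.75) = 4.875, r(-0.375) = 5.71875, r(0) = 6.
T_8 = (Δx/2)·[r(x_0) + 2r(x_1) + ... + 2r(x_{7}) + r(x_8)].
Sum = -0.140625.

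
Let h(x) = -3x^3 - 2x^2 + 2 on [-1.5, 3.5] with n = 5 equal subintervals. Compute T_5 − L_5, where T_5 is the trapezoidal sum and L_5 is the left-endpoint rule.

T_5 = -138.75.
L_5 = -59.375.
T_5 − L_5 = -79.375.

-79.375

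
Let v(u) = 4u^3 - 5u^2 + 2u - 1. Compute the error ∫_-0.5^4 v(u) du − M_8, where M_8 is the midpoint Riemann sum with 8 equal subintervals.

1.8984375

Exact integral: ∫_-0.5^4 v(u) du = 160.3125.
M_8 = 158.4140625.
Error = 160.3125 − 158.4140625 = 1.8984375.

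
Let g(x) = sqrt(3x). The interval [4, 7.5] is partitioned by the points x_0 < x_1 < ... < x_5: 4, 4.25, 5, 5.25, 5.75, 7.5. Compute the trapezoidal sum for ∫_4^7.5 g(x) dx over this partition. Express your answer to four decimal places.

14.4661

Subinterval widths: 0.25, 0.75, 0.25, 0.5, 1.75.
g(4) ≈ 3.4641, g(4.25) ≈ 3.5707, g(5) ≈ 3.8730, g(5.25) ≈ 3.9686, g(5.75) ≈ 4.1533, g(7.5) ≈ 4.7434.
On each subinterval the trapezoid contributes (Δx_i/2)·[g(x_{i-1}) + g(x_i)].
Sum ≈ 14.4661.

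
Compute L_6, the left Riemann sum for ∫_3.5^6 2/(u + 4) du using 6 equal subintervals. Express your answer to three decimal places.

0.589

Δu = (6 − 3.5)/6 = 5/12.
Left endpoints: 3.5, 47/12, 13/3, 4.75, 31/6, 67/12.
f(3.5) = 4/15, f(47/12) = 24/95, f(13/3) = 0.24, f(4.75) = 8/35, f(31/6) = 12/55, f(67/12) = 24/115.
Sum = Δu · [f(3.5) + f(47/12) + f(13/3) + ...].
Sum ≈ 0.589.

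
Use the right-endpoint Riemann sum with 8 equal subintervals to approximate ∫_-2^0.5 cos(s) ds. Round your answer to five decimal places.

Δs = (0.5 − (-2))/8 = 0.3125.
Right endpoints: -1.6875, -1.375, -1.0625, -0.75, -0.4375, -0.125, 0.1875, 0.5.
f(-1.6875) ≈ -0.11644, f(-1.375) ≈ 0.19455, f(-1.0625) ≈ 0.48669, f(-0.75) ≈ 0.73169, f(-0.4375) ≈ 0.90581, f(-0.125) ≈ 0.99220, f(0.1875) ≈ 0.98247, f(0.5) ≈ 0.87758.
Sum = Δs · [f(-1.6875) + f(-1.375) + f(-1.0625) + ...].
Sum ≈ 1.57955.

1.57955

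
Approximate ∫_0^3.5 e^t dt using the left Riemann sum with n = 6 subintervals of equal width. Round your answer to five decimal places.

Δt = (3.5 − 0)/6 = 7/12.
Left endpoints: 0, 7/12, 7/6, 1.75, 7/3, 35/12.
f(0) ≈ 1.00000, f(7/12) ≈ 1.79200, f(7/6) ≈ 3.21127, f(1.75) ≈ 5.75460, f(7/3) ≈ 10.31226, f(35/12) ≈ 18.47959.
Sum = Δt · [f(0) + f(7/12) + f(7/6) + ...].
Sum ≈ 23.65400.

23.65400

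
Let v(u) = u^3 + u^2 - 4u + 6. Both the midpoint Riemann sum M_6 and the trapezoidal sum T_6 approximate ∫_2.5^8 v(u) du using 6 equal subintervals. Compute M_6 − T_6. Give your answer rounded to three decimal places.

M_6 ≈ 1090.74183.
T_6 ≈ 1110.09447.
M_6 − T_6 ≈ -19.353.

-19.353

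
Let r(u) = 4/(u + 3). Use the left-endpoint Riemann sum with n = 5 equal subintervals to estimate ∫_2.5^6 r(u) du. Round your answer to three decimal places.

Δu = (6 − 2.5)/5 = 0.7.
Left endpoints: 2.5, 3.2, 3.9, 4.6, 5.3.
r(2.5) = 8/11, r(3.2) = 20/31, r(3.9) = 40/69, r(4.6) = 10/19, r(5.3) = 40/83.
Sum = Δu · [r(2.5) + r(3.2) + r(3.9) + r(4.6) + r(5.3)].
Sum ≈ 2.072.

2.072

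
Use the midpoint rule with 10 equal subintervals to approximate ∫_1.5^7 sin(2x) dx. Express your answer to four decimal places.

-0.5928

Δx = (7 − 1.5)/10 = 0.55.
Midpoints: 1.775, 2.325, 2.875, 3.425, 3.975, 4.525, 5.075, 5.625, 6.175, 6.725.
f(1.775) ≈ -0.3971, f(2.325) ≈ -0.9981, f(2.875) ≈ -0.5083, f(3.425) ≈ 0.5369, f(3.975) ≈ 0.9954, f(4.525) ≈ 0.3661, f(5.075) ≈ -0.6633, f(5.625) ≈ -0.9678, f(6.175) ≈ -0.2147, f(6.725) ≈ 0.7730.
Sum = Δx · [f(1.775) + f(2.325) + f(2.875) + ...].
Sum ≈ -0.5928.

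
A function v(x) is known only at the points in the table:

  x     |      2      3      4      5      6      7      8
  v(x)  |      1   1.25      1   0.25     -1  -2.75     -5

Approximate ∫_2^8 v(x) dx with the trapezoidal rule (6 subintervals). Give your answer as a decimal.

-3.25

Δx = 1.
T_6 = (1/2)·[1 + 2·1.25 + 2·1 + 2·0.25 + 2·(-1) + 2·(-2.75) + (-5)] = -3.25.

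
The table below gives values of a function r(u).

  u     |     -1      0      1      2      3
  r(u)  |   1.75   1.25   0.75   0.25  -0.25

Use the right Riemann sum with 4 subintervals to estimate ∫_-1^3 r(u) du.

2

Δu = 1.
Sum = 1·[1.25 + 0.75 + 0.25 + (-0.25)] = 2.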